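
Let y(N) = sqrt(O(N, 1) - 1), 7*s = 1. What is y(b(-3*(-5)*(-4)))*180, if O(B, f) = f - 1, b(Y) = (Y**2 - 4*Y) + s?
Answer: 180*I ≈ 180.0*I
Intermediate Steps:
s = 1/7 (s = (1/7)*1 = 1/7 ≈ 0.14286)
b(Y) = 1/7 + Y**2 - 4*Y (b(Y) = (Y**2 - 4*Y) + 1/7 = 1/7 + Y**2 - 4*Y)
O(B, f) = -1 + f
y(N) = I (y(N) = sqrt((-1 + 1) - 1) = sqrt(0 - 1) = sqrt(-1) = I)
y(b(-3*(-5)*(-4)))*180 = I*180 = 180*I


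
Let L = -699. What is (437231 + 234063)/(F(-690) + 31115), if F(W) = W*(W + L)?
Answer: 671294/989525 ≈ 0.67840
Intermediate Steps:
F(W) = W*(-699 + W) (F(W) = W*(W - 699) = W*(-699 + W))
(437231 + 234063)/(F(-690) + 31115) = (437231 + 234063)/(-690*(-699 - 690) + 31115) = 671294/(-690*(-1389) + 31115) = 671294/(958410 + 31115) = 671294/989525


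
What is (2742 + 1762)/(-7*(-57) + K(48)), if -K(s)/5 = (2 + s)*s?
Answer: -4504/11601 ≈ -0.38824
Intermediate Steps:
K(s) = -5*s*(2 + s) (K(s) = -5*(2 + s)*s = -5*s*(2 + s))
(2742 + 1762)/(-7*(-57) + K(48)) = (2742 + 1762)/(-7*(-57) - 5*48*(2 + 48)) = 4504/(399 - 5*48*50) = 4504/(399 - 12000) = 4504/(-11601) = 4504*(-1/11601) = -4504/11601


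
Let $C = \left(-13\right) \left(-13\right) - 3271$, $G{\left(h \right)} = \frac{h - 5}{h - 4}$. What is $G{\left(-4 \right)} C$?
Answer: $- \frac{13959}{4} \approx -3489.8$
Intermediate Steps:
$G{\left(h \right)} = \frac{-5 + h}{-4 + h}$
$C = -3102$ ($C = 169 - 3271 = -3102$)
$G{\left(-4 \right)} C = \frac{-5 - 4}{-4 - 4} \left(-3102\right) = \frac{1}{-8} \left(-9\right) \left(-3102\right) = \left(- \frac{1}{8}\right) \left(-9\right) \left(-3102\right) = \frac{9}{8} \left(-3102\right) = - \frac{13959}{4}$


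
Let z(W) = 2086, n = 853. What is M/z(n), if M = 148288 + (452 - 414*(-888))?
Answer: 258186/1043 ≈ 247.54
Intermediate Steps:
M = 516372 (M = 148288 + (452 + 367632) = 148288 + 368084 = 516372)
M/z(n) = 516372/2086 = 516372*(1/2086) = 258186/1043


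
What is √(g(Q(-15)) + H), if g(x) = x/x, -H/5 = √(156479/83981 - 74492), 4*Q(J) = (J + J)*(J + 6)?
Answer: √(7052808361 - 419905*I*√525364659164713)/83981 ≈ 26.131 - 26.112*I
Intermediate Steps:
Q(J) = J*(6 + J)/2 (Q(J) = ((J + J)*(J + 6))/4 = ((2*J)*(6 + J))/4 = (2*J*(6 + J))/4 = J*(6 + J)/2)
H = -5*I*√525364659164713/83981 (H = -5*√(156479/83981 - 74492) = -5*I*√525364659164713/83981 ≈ -1364.6*I)
g(x) = 1
√(g(Q(-15)) + H) = √(1 - 5*I*√525364659164713/83981)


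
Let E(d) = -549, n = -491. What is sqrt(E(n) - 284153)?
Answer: I*sqrt(284702) ≈ 533.57*I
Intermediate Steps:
sqrt(E(n) - 284153) = sqrt(-549 - 284153) = sqrt(-284702) = I*sqrt(284702)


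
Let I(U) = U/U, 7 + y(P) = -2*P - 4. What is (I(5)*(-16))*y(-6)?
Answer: -16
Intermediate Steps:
y(P) = -11 - 2*P (y(P) = -7 + (-2*P - 4) = -7 + (-4 - 2*P) = -11 - 2*P)
I(U) = 1
(I(5)*(-16))*y(-6) = (1*(-16))*(-11 - 2*(-6)) = -16*(-11 + 12) = -16*1 = -16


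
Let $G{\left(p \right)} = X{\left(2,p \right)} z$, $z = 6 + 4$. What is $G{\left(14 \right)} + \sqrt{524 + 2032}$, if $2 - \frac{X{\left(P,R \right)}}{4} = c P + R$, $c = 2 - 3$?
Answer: $-400 + 6 \sqrt{71} \approx -349.44$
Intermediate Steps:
$z = 10$
$c = -1$ ($c = 2 - 3 = -1$)
$X{\left(P,R \right)} = 8 - 4 R + 4 P$ ($X{\left(P,R \right)} = 8 - 4 \left(- P + R\right) = 8 - 4 \left(R - P\right) = 8 + \left(- 4 R + 4 P\right) = 8 - 4 R + 4 P$)
$G{\left(p \right)} = 160 - 40 p$ ($G{\left(p \right)} = \left(8 - 4 p + 4 \cdot 2\right) 10 = \left(8 - 4 p + 8\right) 10 = \left(16 - 4 p\right) 10 = 160 - 40 p$)
$G{\left(14 \right)} + \sqrt{524 + 2032} = \left(160 - 560\right) + \sqrt{524 + 2032} = \left(160 - 560\right) + \sqrt{2556} = -400 + 6 \sqrt{71}$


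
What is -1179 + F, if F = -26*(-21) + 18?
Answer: -615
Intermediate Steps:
F = 564 (F = 546 + 18 = 564)
-1179 + F = -1179 + 564 = -615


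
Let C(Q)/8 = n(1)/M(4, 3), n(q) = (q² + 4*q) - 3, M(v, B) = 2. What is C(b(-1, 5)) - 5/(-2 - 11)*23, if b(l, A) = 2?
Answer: 219/13 ≈ 16.846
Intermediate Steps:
n(q) = -3 + q² + 4*q
C(Q) = 8 (C(Q) = 8*((-3 + 1² + 4*1)/2) = 8*((-3 + 1 + 4)*(½)) = 8*(2*(½)) = 8*1 = 8)
C(b(-1, 5)) - 5/(-2 - 11)*23 = 8 - 5/(-2 - 11)*23 = 8 - 5/(-13)*23 = 8 - 5*(-1/13)*23 = 8 + (5/13)*23 = 8 + 115/13 = 219/13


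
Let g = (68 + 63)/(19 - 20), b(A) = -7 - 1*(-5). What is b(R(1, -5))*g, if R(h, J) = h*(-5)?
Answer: 262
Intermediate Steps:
R(h, J) = -5*h
b(A) = -2 (b(A) = -7 + 5 = -2)
g = -131 (g = 131/(-1) = 131*(-1) = -131)
b(R(1, -5))*g = -2*(-131) = 262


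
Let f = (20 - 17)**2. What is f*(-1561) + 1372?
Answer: -12677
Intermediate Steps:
f = 9 (f = 3**2 = 9)
f*(-1561) + 1372 = 9*(-1561) + 1372 = -14049 + 1372 = -12677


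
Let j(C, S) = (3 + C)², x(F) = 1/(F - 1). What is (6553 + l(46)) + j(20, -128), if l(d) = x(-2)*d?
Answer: 21200/3 ≈ 7066.7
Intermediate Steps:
x(F) = 1/(-1 + F)
l(d) = -d/3 (l(d) = d/(-1 - 2) = d/(-3) = -d/3)
(6553 + l(46)) + j(20, -128) = (6553 - ⅓*46) + (3 + 20)² = (6553 - 46/3) + 23² = 19613/3 + 529 = 21200/3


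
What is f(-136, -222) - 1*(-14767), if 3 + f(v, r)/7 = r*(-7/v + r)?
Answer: 24456473/68 ≈ 3.5965e+5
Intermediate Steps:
f(v, r) = -21 + 7*r*(r - 7/v) (f(v, r) = -21 + 7*(r*(-7/v + r)) = -21 + 7*(r*(r - 7/v)) = -21 + 7*r*(r - 7/v))
f(-136, -222) - 1*(-14767) = (-21 + 7*(-222)² - 49*(-222)/(-136)) - 1*(-14767) = (-21 + 7*49284 - 49*(-222)*(-1/136)) + 14767 = (-21 + 344988 - 5439/68) + 14767 = 23452317/68 + 14767 = 24456473/68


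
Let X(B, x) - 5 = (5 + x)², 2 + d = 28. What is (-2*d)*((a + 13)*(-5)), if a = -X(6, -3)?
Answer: 1040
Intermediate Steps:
d = 26 (d = -2 + 28 = 26)
X(B, x) = 5 + (5 + x)²
a = -9 (a = -(5 + (5 - 3)²) = -(5 + 2²) = -(5 + 4) = -1*9 = -9)
(-2*d)*((a + 13)*(-5)) = (-2*26)*((-9 + 13)*(-5)) = -208*(-5) = -52*(-20) = 1040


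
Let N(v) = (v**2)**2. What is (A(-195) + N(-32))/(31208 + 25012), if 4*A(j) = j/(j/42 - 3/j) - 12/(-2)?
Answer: 883120843/47348484 ≈ 18.652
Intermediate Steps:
N(v) = v**4
A(j) = 3/2 + j/(4*(-3/j + j/42)) (A(j) = (j/(j/42 - 3/j) - 12/(-2))/4 = (j/(j*(1/42) - 3/j) - 12*(-1/2))/4 = (j/(j/42 - 3/j) + 6)/4 = (j/(-3/j + j/42) + 6)/4 = (6 + j/(-3/j + j/42))/4 = 3/2 + j/(4*(-3/j + j/42)))
(A(-195) + N(-32))/(31208 + 25012) = (3*(-63 + 4*(-195)**2)/(-126 + (-195)**2) + (-32)**4)/(31208 + 25012) = (3*(-63 + 4*38025)/(-126 + 38025) + 1048576)/56220 = (3*(-63 + 152100)/37899 + 1048576)*(1/56220) = (3*(1/37899)*152037 + 1048576)*(1/56220) = (50679/4211 + 1048576)*(1/56220) = (4415604215/4211)*(1/56220) = 883120843/47348484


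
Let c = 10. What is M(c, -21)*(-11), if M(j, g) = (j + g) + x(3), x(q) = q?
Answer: 88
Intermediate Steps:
M(j, g) = 3 + g + j (M(j, g) = (j + g) + 3 = (g + j) + 3 = 3 + g + j)
M(c, -21)*(-11) = (3 - 21 + 10)*(-11) = -8*(-11) = 88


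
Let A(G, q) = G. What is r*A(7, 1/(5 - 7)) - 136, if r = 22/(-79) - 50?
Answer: -38548/79 ≈ -487.95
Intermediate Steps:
r = -3972/79 (r = 22*(-1/79) - 50 = -22/79 - 50 = -3972/79 ≈ -50.279)
r*A(7, 1/(5 - 7)) - 136 = -3972/79*7 - 136 = -27804/79 - 136 = -38548/79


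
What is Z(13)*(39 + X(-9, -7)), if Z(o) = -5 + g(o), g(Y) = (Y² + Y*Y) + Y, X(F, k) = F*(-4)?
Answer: 25950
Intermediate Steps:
X(F, k) = -4*F
g(Y) = Y + 2*Y² (g(Y) = (Y² + Y²) + Y = 2*Y² + Y = Y + 2*Y²)
Z(o) = -5 + o*(1 + 2*o)
Z(13)*(39 + X(-9, -7)) = (-5 + 13*(1 + 2*13))*(39 - 4*(-9)) = (-5 + 13*(1 + 26))*(39 + 36) = (-5 + 13*27)*75 = (-5 + 351)*75 = 346*75 = 25950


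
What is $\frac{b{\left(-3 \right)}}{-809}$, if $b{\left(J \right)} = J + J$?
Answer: $\frac{6}{809} \approx 0.0074166$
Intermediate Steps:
$b{\left(J \right)} = 2 J$
$\frac{b{\left(-3 \right)}}{-809} = \frac{2 \left(-3\right)}{-809} = \left(-6\right) \left(- \frac{1}{809}\right) = \frac{6}{809}$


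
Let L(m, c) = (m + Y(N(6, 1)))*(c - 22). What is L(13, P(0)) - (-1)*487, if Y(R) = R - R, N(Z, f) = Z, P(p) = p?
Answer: 201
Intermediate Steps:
Y(R) = 0
L(m, c) = m*(-22 + c) (L(m, c) = (m + 0)*(c - 22) = m*(-22 + c))
L(13, P(0)) - (-1)*487 = 13*(-22 + 0) - (-1)*487 = 13*(-22) - 1*(-487) = -286 + 487 = 201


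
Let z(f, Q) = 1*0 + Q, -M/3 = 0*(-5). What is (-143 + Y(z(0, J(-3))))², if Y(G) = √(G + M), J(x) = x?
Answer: (143 - I*√3)² ≈ 20446.0 - 495.4*I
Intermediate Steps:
M = 0 (M = -0*(-5) = -3*0 = 0)
z(f, Q) = Q (z(f, Q) = 0 + Q = Q)
Y(G) = √G (Y(G) = √(G + 0) = √G)
(-143 + Y(z(0, J(-3))))² = (-143 + √(-3))² = (-143 + I*√3)²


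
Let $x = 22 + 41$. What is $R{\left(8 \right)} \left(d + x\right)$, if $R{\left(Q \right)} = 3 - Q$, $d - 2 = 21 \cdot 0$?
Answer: $-325$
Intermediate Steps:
$x = 63$
$d = 2$ ($d = 2 + 21 \cdot 0 = 2 + 0 = 2$)
$R{\left(8 \right)} \left(d + x\right) = \left(3 - 8\right) \left(2 + 63\right) = \left(3 - 8\right) 65 = \left(-5\right) 65 = -325$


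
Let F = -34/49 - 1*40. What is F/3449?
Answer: -1994/169001 ≈ -0.011799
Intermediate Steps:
F = -1994/49 (F = -34*1/49 - 40 = -34/49 - 40 = -1994/49 ≈ -40.694)
F/3449 = -1994/49/3449 = -1994/49*1/3449 = -1994/169001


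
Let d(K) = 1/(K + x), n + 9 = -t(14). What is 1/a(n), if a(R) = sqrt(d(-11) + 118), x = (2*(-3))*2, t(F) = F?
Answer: sqrt(62399)/2713 ≈ 0.092074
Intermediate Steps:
n = -23 (n = -9 - 1*14 = -9 - 14 = -23)
x = -12 (x = -6*2 = -12)
d(K) = 1/(-12 + K) (d(K) = 1/(K - 12) = 1/(-12 + K))
a(R) = sqrt(62399)/23 (a(R) = sqrt(1/(-12 - 11) + 118) = sqrt(1/(-23) + 118) = sqrt(-1/23 + 118) = sqrt(2713/23) = sqrt(62399)/23)
1/a(n) = 1/(sqrt(62399)/23) = sqrt(62399)/2713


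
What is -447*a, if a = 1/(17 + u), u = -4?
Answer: -447/13 ≈ -34.385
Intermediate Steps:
a = 1/13 (a = 1/(17 - 4) = 1/13 ≈ 0.076923)
-447*a = -447*1/13 = -447/13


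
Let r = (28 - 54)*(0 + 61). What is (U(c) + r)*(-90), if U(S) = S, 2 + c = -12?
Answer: 144000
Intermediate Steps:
c = -14 (c = -2 - 12 = -14)
r = -1586 (r = -26*61 = -1586)
(U(c) + r)*(-90) = (-14 - 1586)*(-90) = -1600*(-90) = 144000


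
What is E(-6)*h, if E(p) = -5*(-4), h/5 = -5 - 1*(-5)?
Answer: 0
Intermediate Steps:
h = 0 (h = 5*(-5 - 1*(-5)) = 5*(-5 + 5) = 5*0 = 0)
E(p) = 20
E(-6)*h = 20*0 = 0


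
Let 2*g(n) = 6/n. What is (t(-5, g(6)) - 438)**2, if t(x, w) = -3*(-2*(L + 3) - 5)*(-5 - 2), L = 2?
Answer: 567009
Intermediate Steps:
g(n) = 3/n (g(n) = (6/n)/2 = 3/n)
t(x, w) = -315 (t(x, w) = -3*(-2*(2 + 3) - 5)*(-5 - 2) = -3*(-2*5 - 5)*(-7) = -3*(-10 - 5)*(-7) = -(-45)*(-7) = -3*105 = -315)
(t(-5, g(6)) - 438)**2 = (-315 - 438)**2 = (-753)**2 = 567009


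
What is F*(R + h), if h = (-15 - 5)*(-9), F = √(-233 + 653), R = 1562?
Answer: 3484*√105 ≈ 35700.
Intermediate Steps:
F = 2*√105 (F = √420 = 2*√105 ≈ 20.494)
h = 180 (h = -20*(-9) = 180)
F*(R + h) = (2*√105)*(1562 + 180) = (2*√105)*1742 = 3484*√105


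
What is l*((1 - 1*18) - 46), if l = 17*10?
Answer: -10710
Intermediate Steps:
l = 170
l*((1 - 1*18) - 46) = 170*((1 - 1*18) - 46) = 170*((1 - 18) - 46) = 170*(-17 - 46) = 170*(-63) = -10710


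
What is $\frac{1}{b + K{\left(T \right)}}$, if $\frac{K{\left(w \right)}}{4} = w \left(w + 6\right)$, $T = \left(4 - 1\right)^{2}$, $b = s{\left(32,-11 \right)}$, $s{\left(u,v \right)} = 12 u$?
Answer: $\frac{1}{924} \approx 0.0010823$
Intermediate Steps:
$b = 384$ ($b = 12 \cdot 32 = 384$)
$T = 9$ ($T = 3^{2} = 9$)
$K{\left(w \right)} = 4 w \left(6 + w\right)$ ($K{\left(w \right)} = 4 w \left(w + 6\right) = 4 w \left(6 + w\right)$)
$\frac{1}{b + K{\left(T \right)}} = \frac{1}{384 + 4 \cdot 9 \left(6 + 9\right)} = \frac{1}{384 + 4 \cdot 9 \cdot 15} = \frac{1}{384 + 540} = \frac{1}{924}$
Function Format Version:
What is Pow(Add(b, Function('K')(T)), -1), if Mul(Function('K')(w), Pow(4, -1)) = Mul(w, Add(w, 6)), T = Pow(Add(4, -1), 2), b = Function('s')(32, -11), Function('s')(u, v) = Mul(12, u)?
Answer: Rational(1, 924) ≈ 0.0010823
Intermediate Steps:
b = 384 (b = Mul(12, 32) = 384)
T = 9 (T = Pow(3, 2) = 9)
Function('K')(w) = Mul(4, w, Add(6, w)) (Function('K')(w) = Mul(4, Mul(w, Add(w, 6))) = Mul(4, Mul(w, Add(6, w))) = Mul(4, w, Add(6, w)))
Pow(Add(b, Function('K')(T)), -1) = Pow(Add(384, Mul(4, 9, Add(6, 9))), -1) = Pow(Add(384, Mul(4, 9, 15)), -1) = Pow(Add(384, 540), -1) = Pow(924, -1) = Rational(1, 924)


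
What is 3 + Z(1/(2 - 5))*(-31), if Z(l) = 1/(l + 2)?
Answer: -78/5 ≈ -15.600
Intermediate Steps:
Z(l) = 1/(2 + l)
3 + Z(1/(2 - 5))*(-31) = 3 - 31/(2 + 1/(2 - 5)) = 3 - 31/(2 + 1/(-3)) = 3 - 31/(2 - 1/3) = 3 - 31/(5/3) = 3 + (3/5)*(-31) = 3 - 93/5 = -78/5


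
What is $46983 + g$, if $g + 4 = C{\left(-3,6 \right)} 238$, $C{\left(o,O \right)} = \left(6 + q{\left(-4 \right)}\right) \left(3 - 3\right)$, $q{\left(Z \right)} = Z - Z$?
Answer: $46979$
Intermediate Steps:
$q{\left(Z \right)} = 0$
$C{\left(o,O \right)} = 0$ ($C{\left(o,O \right)} = \left(6 + 0\right) \left(3 - 3\right) = 6 \cdot 0 = 0$)
$g = -4$ ($g = -4 + 0 \cdot 238 = -4 + 0 = -4$)
$46983 + g = 46983 - 4 = 46979$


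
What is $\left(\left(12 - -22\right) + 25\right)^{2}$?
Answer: $3481$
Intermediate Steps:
$\left(\left(12 - -22\right) + 25\right)^{2} = \left(\left(12 + 22\right) + 25\right)^{2} = \left(34 + 25\right)^{2} = 59^{2} = 3481$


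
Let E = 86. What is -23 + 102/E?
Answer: -938/43 ≈ -21.814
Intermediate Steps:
-23 + 102/E = -23 + 102/86 = -23 + (1/86)*102 = -23 + 51/43 = -938/43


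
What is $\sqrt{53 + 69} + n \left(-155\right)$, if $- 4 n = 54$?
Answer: $\frac{4185}{2} + \sqrt{122} \approx 2103.5$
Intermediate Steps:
$n = - \frac{27}{2}$ ($n = \left(- \frac{1}{4}\right) 54 = - \frac{27}{2} \approx -13.5$)
$\sqrt{53 + 69} + n \left(-155\right) = \sqrt{53 + 69} - - \frac{4185}{2} = \sqrt{122} + \frac{4185}{2} = \frac{4185}{2} + \sqrt{122}$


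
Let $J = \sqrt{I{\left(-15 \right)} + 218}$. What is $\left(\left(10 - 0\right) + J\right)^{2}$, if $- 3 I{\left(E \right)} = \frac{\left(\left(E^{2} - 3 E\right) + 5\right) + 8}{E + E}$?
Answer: $\frac{\left(300 + \sqrt{199030}\right)^{2}}{900} \approx 618.56$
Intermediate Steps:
$I{\left(E \right)} = - \frac{13 + E^{2} - 3 E}{6 E}$ ($I{\left(E \right)} = - \frac{\left(\left(\left(E^{2} - 3 E\right) + 5\right) + 8\right) \frac{1}{E + E}}{3} = - \frac{\left(\left(5 + E^{2} - 3 E\right) + 8\right) \frac{1}{2 E}}{3} = - \frac{\left(13 + E^{2} - 3 E\right) \frac{1}{2 E}}{3} = - \frac{\frac{1}{2} \frac{1}{E} \left(13 + E^{2} - 3 E\right)}{3} = - \frac{13 + E^{2} - 3 E}{6 E}$)
$J = \frac{\sqrt{199030}}{30}$ ($J = \sqrt{\frac{-13 - - 15 \left(-3 - 15\right)}{6 \left(-15\right)} + 218} = \sqrt{\frac{1}{6} \left(- \frac{1}{15}\right) \left(-13 - \left(-15\right) \left(-18\right)\right) + 218} = \sqrt{\frac{1}{6} \left(- \frac{1}{15}\right) \left(-13 - 270\right) + 218} = \sqrt{\frac{1}{6} \left(- \frac{1}{15}\right) \left(-283\right) + 218} = \sqrt{\frac{283}{90} + 218} = \sqrt{\frac{19903}{90}} = \frac{\sqrt{199030}}{30} \approx 14.871$)
$\left(\left(10 - 0\right) + J\right)^{2} = \left(\left(10 - 0\right) + \frac{\sqrt{199030}}{30}\right)^{2} = \left(\left(10 + 0\right) + \frac{\sqrt{199030}}{30}\right)^{2} = \left(10 + \frac{\sqrt{199030}}{30}\right)^{2}$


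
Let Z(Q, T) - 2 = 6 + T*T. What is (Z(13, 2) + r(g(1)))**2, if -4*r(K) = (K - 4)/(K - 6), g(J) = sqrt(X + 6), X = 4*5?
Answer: 58107/400 + 241*sqrt(26)/200 ≈ 151.41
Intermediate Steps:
Z(Q, T) = 8 + T**2 (Z(Q, T) = 2 + (6 + T*T) = 2 + (6 + T**2) = 8 + T**2)
X = 20
g(J) = sqrt(26) (g(J) = sqrt(20 + 6) = sqrt(26))
r(K) = -(-4 + K)/(4*(-6 + K)) (r(K) = -(K - 4)/(4*(K - 6)) = -(-4 + K)/(4*(-6 + K)))
(Z(13, 2) + r(g(1)))**2 = ((8 + 2**2) + (4 - sqrt(26))/(4*(-6 + sqrt(26))))**2 = ((8 + 4) + (4 - sqrt(26))/(4*(-6 + sqrt(26))))**2 = (12 + (4 - sqrt(26))/(4*(-6 + sqrt(26))))**2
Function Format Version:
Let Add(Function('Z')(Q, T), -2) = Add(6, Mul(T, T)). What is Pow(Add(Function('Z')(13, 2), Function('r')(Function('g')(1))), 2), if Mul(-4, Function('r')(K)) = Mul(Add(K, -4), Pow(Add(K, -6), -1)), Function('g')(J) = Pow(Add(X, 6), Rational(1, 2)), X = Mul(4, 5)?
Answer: Add(Rational(58107, 400), Mul(Rational(241, 200), Pow(26, Rational(1, 2)))) ≈ 151.41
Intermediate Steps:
Function('Z')(Q, T) = Add(8, Pow(T, 2)) (Function('Z')(Q, T) = Add(2, Add(6, Mul(T, T))) = Add(2, Add(6, Pow(T, 2))) = Add(8, Pow(T, 2)))
X = 20
Function('g')(J) = Pow(26, Rational(1, 2)) (Function('g')(J) = Pow(Add(20, 6), Rational(1, 2)) = Pow(26, Rational(1, 2)))
Function('r')(K) = Mul(Rational(-1, 4), Pow(Add(-6, K), -1), Add(-4, K)) (Function('r')(K) = Mul(Rational(-1, 4), Mul(Add(K, -4), Pow(Add(K, -6), -1))) = Mul(Rational(-1, 4), Mul(Add(-4, K), Pow(Add(-6, K), -1))) = Mul(Rational(-1, 4), Mul(Pow(Add(-6, K), -1), Add(-4, K))) = Mul(Rational(-1, 4), Pow(Add(-6, K), -1), Add(-4, K)))
Pow(Add(Function('Z')(13, 2), Function('r')(Function('g')(1))), 2) = Pow(Add(Add(8, Pow(2, 2)), Mul(Rational(1, 4), Pow(Add(-6, Pow(26, Rational(1, 2))), -1), Add(4, Mul(-1, Pow(26, Rational(1, 2)))))), 2) = Pow(Add(Add(8, 4), Mul(Rational(1, 4), Pow(Add(-6, Pow(26, Rational(1, 2))), -1), Add(4, Mul(-1, Pow(26, Rational(1, 2)))))), 2) = Pow(Add(12, Mul(Rational(1, 4), Pow(Add(-6, Pow(26, Rational(1, 2))), -1), Add(4, Mul(-1, Pow(26, Rational(1, 2)))))), 2)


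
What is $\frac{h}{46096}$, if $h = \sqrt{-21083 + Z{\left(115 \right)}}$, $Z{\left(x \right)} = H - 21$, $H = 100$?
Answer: $\frac{i \sqrt{5251}}{23048} \approx 0.003144 i$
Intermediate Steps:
$Z{\left(x \right)} = 79$ ($Z{\left(x \right)} = 100 - 21 = 79$)
$h = 2 i \sqrt{5251}$ ($h = \sqrt{-21083 + 79} = \sqrt{-21004} = 2 i \sqrt{5251} \approx 144.93 i$)
$\frac{h}{46096} = \frac{2 i \sqrt{5251}}{46096} = 2 i \sqrt{5251} \cdot \frac{1}{46096} = \frac{i \sqrt{5251}}{23048}$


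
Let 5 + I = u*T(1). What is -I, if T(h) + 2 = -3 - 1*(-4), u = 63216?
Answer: 63221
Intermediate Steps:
T(h) = -1 (T(h) = -2 + (-3 - 1*(-4)) = -2 + (-3 + 4) = -2 + 1 = -1)
I = -63221 (I = -5 + 63216*(-1) = -5 - 63216 = -63221)
-I = -1*(-63221) = 63221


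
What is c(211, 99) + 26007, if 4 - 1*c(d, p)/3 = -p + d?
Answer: 25683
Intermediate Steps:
c(d, p) = 12 - 3*d + 3*p (c(d, p) = 12 - 3*(-p + d) = 12 - 3*(d - p) = 12 + (-3*d + 3*p) = 12 - 3*d + 3*p)
c(211, 99) + 26007 = (12 - 3*211 + 3*99) + 26007 = (12 - 633 + 297) + 26007 = -324 + 26007 = 25683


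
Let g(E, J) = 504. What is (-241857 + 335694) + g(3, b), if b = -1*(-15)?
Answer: 94341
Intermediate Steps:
b = 15
(-241857 + 335694) + g(3, b) = (-241857 + 335694) + 504 = 93837 + 504 = 94341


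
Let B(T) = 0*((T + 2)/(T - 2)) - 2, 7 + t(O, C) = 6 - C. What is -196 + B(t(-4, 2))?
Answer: -198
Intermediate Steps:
t(O, C) = -1 - C (t(O, C) = -7 + (6 - C) = -1 - C)
B(T) = -2 (B(T) = 0*((2 + T)/(-2 + T)) - 2 = 0 - 2 = -2)
-196 + B(t(-4, 2)) = -196 - 2 = -198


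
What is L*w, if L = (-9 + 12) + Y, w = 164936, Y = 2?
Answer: 824680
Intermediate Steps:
L = 5 (L = (-9 + 12) + 2 = 3 + 2 = 5)
L*w = 5*164936 = 824680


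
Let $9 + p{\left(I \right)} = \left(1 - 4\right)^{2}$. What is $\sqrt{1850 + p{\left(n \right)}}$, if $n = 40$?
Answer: $5 \sqrt{74} \approx 43.012$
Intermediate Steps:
$p{\left(I \right)} = 0$ ($p{\left(I \right)} = -9 + \left(1 - 4\right)^{2} = -9 + \left(-3\right)^{2} = -9 + 9 = 0$)
$\sqrt{1850 + p{\left(n \right)}} = \sqrt{1850 + 0} = \sqrt{1850} = 5 \sqrt{74}$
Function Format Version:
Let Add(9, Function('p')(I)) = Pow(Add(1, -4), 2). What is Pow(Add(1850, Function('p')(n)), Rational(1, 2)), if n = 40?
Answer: Mul(5, Pow(74, Rational(1, 2))) ≈ 43.012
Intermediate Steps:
Function('p')(I) = 0 (Function('p')(I) = Add(-9, Pow(Add(1, -4), 2)) = Add(-9, Pow(-3, 2)) = Add(-9, 9) = 0)
Pow(Add(1850, Function('p')(n)), Rational(1, 2)) = Pow(Add(1850, 0), Rational(1, 2)) = Pow(1850, Rational(1, 2)) = Mul(5, Pow(74, Rational(1, 2)))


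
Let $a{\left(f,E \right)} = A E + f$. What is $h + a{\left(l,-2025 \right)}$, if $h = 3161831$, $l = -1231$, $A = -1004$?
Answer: $5193700$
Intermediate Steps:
$a{\left(f,E \right)} = f - 1004 E$ ($a{\left(f,E \right)} = - 1004 E + f = f - 1004 E$)
$h + a{\left(l,-2025 \right)} = 3161831 - -2031869 = 3161831 + \left(-1231 + 2033100\right) = 3161831 + 2031869 = 5193700$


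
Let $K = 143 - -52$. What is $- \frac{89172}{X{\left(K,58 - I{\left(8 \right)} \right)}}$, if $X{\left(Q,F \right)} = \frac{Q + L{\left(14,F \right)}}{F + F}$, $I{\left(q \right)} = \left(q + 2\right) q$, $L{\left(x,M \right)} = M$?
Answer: $\frac{3923568}{173} \approx 22680.0$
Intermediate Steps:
$I{\left(q \right)} = q \left(2 + q\right)$ ($I{\left(q \right)} = \left(2 + q\right) q = q \left(2 + q\right)$)
$K = 195$ ($K = 143 + 52 = 195$)
$X{\left(Q,F \right)} = \frac{F + Q}{2 F}$ ($X{\left(Q,F \right)} = \frac{Q + F}{F + F} = \frac{F + Q}{2 F}$)
$- \frac{89172}{X{\left(K,58 - I{\left(8 \right)} \right)}} = - \frac{89172}{\frac{1}{2} \frac{1}{58 - 8 \left(2 + 8\right)} \left(\left(58 - 8 \left(2 + 8\right)\right) + 195\right)} = - \frac{89172}{\frac{1}{2} \frac{1}{58 - 8 \cdot 10} \left(\left(58 - 8 \cdot 10\right) + 195\right)} = - \frac{89172}{\frac{1}{2} \frac{1}{58 - 80} \left(\left(58 - 80\right) + 195\right)} = - \frac{89172}{\frac{1}{2} \frac{1}{-22} \left(-22 + 195\right)} = - \frac{89172}{\frac{1}{2} \left(- \frac{1}{22}\right) 173} = - \frac{89172}{- \frac{173}{44}} = \left(-89172\right) \left(- \frac{44}{173}\right) = \frac{3923568}{173}$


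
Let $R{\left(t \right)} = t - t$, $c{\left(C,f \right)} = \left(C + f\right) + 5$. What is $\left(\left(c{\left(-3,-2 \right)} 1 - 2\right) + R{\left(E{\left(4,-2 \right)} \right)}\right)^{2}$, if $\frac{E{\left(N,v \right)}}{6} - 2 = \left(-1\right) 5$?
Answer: $4$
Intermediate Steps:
$E{\left(N,v \right)} = -18$ ($E{\left(N,v \right)} = 12 + 6 \left(\left(-1\right) 5\right) = 12 + 6 \left(-5\right) = 12 - 30 = -18$)
$c{\left(C,f \right)} = 5 + C + f$
$R{\left(t \right)} = 0$
$\left(\left(c{\left(-3,-2 \right)} 1 - 2\right) + R{\left(E{\left(4,-2 \right)} \right)}\right)^{2} = \left(\left(\left(5 - 3 - 2\right) 1 - 2\right) + 0\right)^{2} = \left(\left(0 \cdot 1 - 2\right) + 0\right)^{2} = \left(\left(0 - 2\right) + 0\right)^{2} = \left(-2 + 0\right)^{2} = \left(-2\right)^{2} = 4$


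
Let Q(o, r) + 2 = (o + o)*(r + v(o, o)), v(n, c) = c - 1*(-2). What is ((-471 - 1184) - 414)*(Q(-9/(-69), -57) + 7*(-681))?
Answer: 5235341737/529 ≈ 9.8967e+6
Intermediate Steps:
v(n, c) = 2 + c (v(n, c) = c + 2 = 2 + c)
Q(o, r) = -2 + 2*o*(2 + o + r) (Q(o, r) = -2 + (o + o)*(r + (2 + o)) = -2 + (2*o)*(2 + o + r) = -2 + 2*o*(2 + o + r))
((-471 - 1184) - 414)*(Q(-9/(-69), -57) + 7*(-681)) = ((-471 - 1184) - 414)*((-2 + 2*(-9/(-69))*(-57) + 2*(-9/(-69))*(2 - 9/(-69))) + 7*(-681)) = (-1655 - 414)*((-2 + 2*(-9*(-1/69))*(-57) + 2*(-9*(-1/69))*(2 - 9*(-1/69))) - 4767) = -2069*((-2 + 2*(3/23)*(-57) + 2*(3/23)*(2 + 3/23)) - 4767) = -2069*((-2 - 342/23 + 2*(3/23)*(49/23)) - 4767) = -2069*((-2 - 342/23 + 294/529) - 4767) = -2069*(-8630/529 - 4767) = -2069*(-2530373/529) = 5235341737/529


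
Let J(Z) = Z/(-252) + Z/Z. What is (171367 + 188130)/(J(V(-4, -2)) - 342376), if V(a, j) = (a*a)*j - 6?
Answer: -45296622/43139231 ≈ -1.0500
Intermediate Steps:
V(a, j) = -6 + j*a² (V(a, j) = a²*j - 6 = j*a² - 6 = -6 + j*a²)
J(Z) = 1 - Z/252 (J(Z) = Z*(-1/252) + 1 = -Z/252 + 1 = 1 - Z/252)
(171367 + 188130)/(J(V(-4, -2)) - 342376) = (171367 + 188130)/((1 - (-6 - 2*(-4)²)/252) - 342376) = 359497/((1 - (-6 - 2*16)/252) - 342376) = 359497/((1 - (-6 - 32)/252) - 342376) = 359497/((1 - 1/252*(-38)) - 342376) = 359497/((1 + 19/126) - 342376) = 359497/(145/126 - 342376) = 359497/(-43139231/126) = 359497*(-126/43139231) = -45296622/43139231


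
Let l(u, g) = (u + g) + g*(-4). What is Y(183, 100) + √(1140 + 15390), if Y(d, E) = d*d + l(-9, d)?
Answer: 32931 + √16530 ≈ 33060.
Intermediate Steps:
l(u, g) = u - 3*g (l(u, g) = (g + u) - 4*g = u - 3*g)
Y(d, E) = -9 + d² - 3*d (Y(d, E) = d*d + (-9 - 3*d) = d² + (-9 - 3*d) = -9 + d² - 3*d)
Y(183, 100) + √(1140 + 15390) = (-9 + 183² - 3*183) + √(1140 + 15390) = (-9 + 33489 - 549) + √16530 = 32931 + √16530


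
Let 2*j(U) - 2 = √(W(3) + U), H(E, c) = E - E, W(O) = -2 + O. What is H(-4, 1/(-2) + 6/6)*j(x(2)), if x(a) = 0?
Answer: 0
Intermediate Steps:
H(E, c) = 0
j(U) = 1 + √(1 + U)/2 (j(U) = 1 + √((-2 + 3) + U)/2 = 1 + √(1 + U)/2)
H(-4, 1/(-2) + 6/6)*j(x(2)) = 0*(1 + √(1 + 0)/2) = 0*(1 + √1/2) = 0*(1 + (½)*1) = 0*(1 + ½) = 0*(3/2) = 0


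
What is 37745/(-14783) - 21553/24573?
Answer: -1246125884/363262659 ≈ -3.4304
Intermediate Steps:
37745/(-14783) - 21553/24573 = 37745*(-1/14783) - 21553*1/24573 = -37745/14783 - 21553/24573 = -1246125884/363262659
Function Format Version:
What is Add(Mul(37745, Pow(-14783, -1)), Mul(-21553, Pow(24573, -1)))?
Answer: Rational(-1246125884, 363262659) ≈ -3.4304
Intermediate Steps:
Add(Mul(37745, Pow(-14783, -1)), Mul(-21553, Pow(24573, -1))) = Add(Mul(37745, Rational(-1, 14783)), Mul(-21553, Rational(1, 24573))) = Add(Rational(-37745, 14783), Rational(-21553, 24573)) = Rational(-1246125884, 363262659)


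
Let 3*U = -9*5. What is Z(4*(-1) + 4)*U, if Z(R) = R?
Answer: 0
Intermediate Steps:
U = -15 (U = (-9*5)/3 = (⅓)*(-45) = -15)
Z(4*(-1) + 4)*U = (4*(-1) + 4)*(-15) = (-4 + 4)*(-15) = 0*(-15) = 0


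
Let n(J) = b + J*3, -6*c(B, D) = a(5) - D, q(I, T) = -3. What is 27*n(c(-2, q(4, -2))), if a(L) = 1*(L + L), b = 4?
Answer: -135/2 ≈ -67.500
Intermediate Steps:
a(L) = 2*L (a(L) = 1*(2*L) = 2*L)
c(B, D) = -5/3 + D/6 (c(B, D) = -(2*5 - D)/6 = -(10 - D)/6 = -5/3 + D/6)
n(J) = 4 + 3*J (n(J) = 4 + J*3 = 4 + 3*J)
27*n(c(-2, q(4, -2))) = 27*(4 + 3*(-5/3 + (⅙)*(-3))) = 27*(4 + 3*(-5/3 - ½)) = 27*(4 + 3*(-13/6)) = 27*(4 - 13/2) = 27*(-5/2) = -135/2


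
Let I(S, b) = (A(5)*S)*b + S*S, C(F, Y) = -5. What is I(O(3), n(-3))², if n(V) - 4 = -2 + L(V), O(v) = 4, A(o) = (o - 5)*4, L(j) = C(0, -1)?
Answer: 256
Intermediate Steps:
L(j) = -5
A(o) = -20 + 4*o (A(o) = (-5 + o)*4 = -20 + 4*o)
n(V) = -3 (n(V) = 4 + (-2 - 5) = 4 - 7 = -3)
I(S, b) = S² (I(S, b) = ((-20 + 4*5)*S)*b + S*S = ((-20 + 20)*S)*b + S² = (0*S)*b + S² = 0*b + S² = 0 + S² = S²)
I(O(3), n(-3))² = (4²)² = 16² = 256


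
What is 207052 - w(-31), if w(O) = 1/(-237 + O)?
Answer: 55489937/268 ≈ 2.0705e+5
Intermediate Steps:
207052 - w(-31) = 207052 - 1/(-237 - 31) = 207052 - 1/(-268) = 207052 - 1*(-1/268) = 207052 + 1/268 = 55489937/268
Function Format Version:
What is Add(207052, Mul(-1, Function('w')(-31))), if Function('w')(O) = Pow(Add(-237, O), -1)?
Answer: Rational(55489937, 268) ≈ 2.0705e+5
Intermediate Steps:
Add(207052, Mul(-1, Function('w')(-31))) = Add(207052, Mul(-1, Pow(Add(-237, -31), -1))) = Add(207052, Mul(-1, Pow(-268, -1))) = Add(207052, Mul(-1, Rational(-1, 268))) = Add(207052, Rational(1, 268)) = Rational(55489937, 268)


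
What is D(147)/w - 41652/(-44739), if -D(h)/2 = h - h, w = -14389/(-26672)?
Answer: 4628/4971 ≈ 0.93100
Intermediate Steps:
w = 14389/26672 (w = -14389*(-1/26672) = 14389/26672 ≈ 0.53948)
D(h) = 0 (D(h) = -2*(h - h) = -2*0 = 0)
D(147)/w - 41652/(-44739) = 0/(14389/26672) - 41652/(-44739) = 0*(26672/14389) - 41652*(-1/44739) = 0 + 4628/4971 = 4628/4971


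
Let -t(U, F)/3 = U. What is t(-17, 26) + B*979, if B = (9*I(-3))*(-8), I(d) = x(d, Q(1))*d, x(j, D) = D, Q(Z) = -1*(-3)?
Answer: 634443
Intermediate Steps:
Q(Z) = 3
t(U, F) = -3*U
I(d) = 3*d
B = 648 (B = (9*(3*(-3)))*(-8) = (9*(-9))*(-8) = -81*(-8) = 648)
t(-17, 26) + B*979 = -3*(-17) + 648*979 = 51 + 634392 = 634443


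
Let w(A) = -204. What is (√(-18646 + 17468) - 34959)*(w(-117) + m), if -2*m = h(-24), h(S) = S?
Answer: 6712128 - 192*I*√1178 ≈ 6.7121e+6 - 6589.8*I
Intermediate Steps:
m = 12 (m = -½*(-24) = 12)
(√(-18646 + 17468) - 34959)*(w(-117) + m) = (√(-18646 + 17468) - 34959)*(-204 + 12) = (√(-1178) - 34959)*(-192) = (I*√1178 - 34959)*(-192) = (-34959 + I*√1178)*(-192) = 6712128 - 192*I*√1178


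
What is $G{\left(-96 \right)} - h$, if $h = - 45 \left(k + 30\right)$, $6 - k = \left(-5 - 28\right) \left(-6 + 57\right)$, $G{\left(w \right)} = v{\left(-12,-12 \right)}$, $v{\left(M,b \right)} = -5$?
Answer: $77350$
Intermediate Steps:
$G{\left(w \right)} = -5$
$k = 1689$ ($k = 6 - \left(-5 - 28\right) \left(-6 + 57\right) = 6 - \left(-33\right) 51 = 6 - -1683 = 6 + 1683 = 1689$)
$h = -77355$ ($h = - 45 \left(1689 + 30\right) = \left(-45\right) 1719 = -77355$)
$G{\left(-96 \right)} - h = -5 - -77355 = -5 + 77355 = 77350$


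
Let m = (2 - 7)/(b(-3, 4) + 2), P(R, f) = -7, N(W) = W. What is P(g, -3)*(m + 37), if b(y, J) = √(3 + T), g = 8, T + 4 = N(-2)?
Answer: 7*(-37*√3 + 69*I)/(√3 - 2*I) ≈ -249.0 - 8.6602*I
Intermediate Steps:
T = -6 (T = -4 - 2 = -6)
b(y, J) = I*√3 (b(y, J) = √(3 - 6) = √(-3) = I*√3)
m = -5/(2 + I*√3) (m = (2 - 7)/(I*√3 + 2) = -5/(2 + I*√3) ≈ -1.4286 + 1.2372*I)
P(g, -3)*(m + 37) = -7*((-10/7 + 5*I*√3/7) + 37) = -7*(249/7 + 5*I*√3/7) = -249 - 5*I*√3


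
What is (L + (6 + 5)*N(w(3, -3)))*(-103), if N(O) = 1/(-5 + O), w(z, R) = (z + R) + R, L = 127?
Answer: -103515/8 ≈ -12939.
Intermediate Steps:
w(z, R) = z + 2*R (w(z, R) = (R + z) + R = z + 2*R)
(L + (6 + 5)*N(w(3, -3)))*(-103) = (127 + (6 + 5)/(-5 + (3 + 2*(-3))))*(-103) = (127 + 11/(-5 + (3 - 6)))*(-103) = (127 + 11/(-5 - 3))*(-103) = (127 + 11/(-8))*(-103) = (127 + 11*(-⅛))*(-103) = (127 - 11/8)*(-103) = (1005/8)*(-103) = -103515/8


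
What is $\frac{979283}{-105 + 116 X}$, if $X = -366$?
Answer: $- \frac{979283}{42561} \approx -23.009$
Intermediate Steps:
$\frac{979283}{-105 + 116 X} = \frac{979283}{-105 + 116 \left(-366\right)} = \frac{979283}{-105 - 42456} = \frac{979283}{-42561} = 979283 \left(- \frac{1}{42561}\right) = - \frac{979283}{42561}$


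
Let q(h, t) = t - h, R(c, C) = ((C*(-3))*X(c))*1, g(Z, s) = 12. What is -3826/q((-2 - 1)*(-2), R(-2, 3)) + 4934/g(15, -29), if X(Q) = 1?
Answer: 19987/30 ≈ 666.23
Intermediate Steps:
R(c, C) = -3*C (R(c, C) = ((C*(-3))*1)*1 = (-3*C*1)*1 = -3*C*1 = -3*C)
-3826/q((-2 - 1)*(-2), R(-2, 3)) + 4934/g(15, -29) = -3826/(-3*3 - (-2 - 1)*(-2)) + 4934/12 = -3826/(-9 - (-3)*(-2)) + 4934*(1/12) = -3826/(-9 - 1*6) + 2467/6 = -3826/(-9 - 6) + 2467/6 = -3826/(-15) + 2467/6 = -3826*(-1/15) + 2467/6 = 3826/15 + 2467/6 = 19987/30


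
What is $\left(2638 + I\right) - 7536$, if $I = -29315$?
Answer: $-34213$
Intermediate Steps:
$\left(2638 + I\right) - 7536 = \left(2638 - 29315\right) - 7536 = -26677 - 7536 = -34213$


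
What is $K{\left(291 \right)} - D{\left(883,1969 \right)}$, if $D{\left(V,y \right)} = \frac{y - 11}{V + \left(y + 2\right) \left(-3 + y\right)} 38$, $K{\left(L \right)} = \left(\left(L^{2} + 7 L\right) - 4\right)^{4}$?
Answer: $\frac{219142176336075786818553900}{3875869} \approx 5.654 \cdot 10^{19}$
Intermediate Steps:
$K{\left(L \right)} = \left(-4 + L^{2} + 7 L\right)^{4}$
$D{\left(V,y \right)} = \frac{38 \left(-11 + y\right)}{V + \left(-3 + y\right) \left(2 + y\right)}$ ($D{\left(V,y \right)} = \frac{-11 + y}{V + \left(2 + y\right) \left(-3 + y\right)} 38 = \frac{-11 + y}{V + \left(-3 + y\right) \left(2 + y\right)} 38 = \frac{38 \left(-11 + y\right)}{V + \left(-3 + y\right) \left(2 + y\right)}$)
$K{\left(291 \right)} - D{\left(883,1969 \right)} = \left(-4 + 291^{2} + 7 \cdot 291\right)^{4} - \frac{38 \left(-11 + 1969\right)}{-6 + 883 + 1969^{2} - 1969} = \left(-4 + 84681 + 2037\right)^{4} - 38 \frac{1}{-6 + 883 + 3876961 - 1969} \cdot 1958 = 86714^{4} - 38 \cdot \frac{1}{3875869} \cdot 1958 = 56540140117242297616 - 38 \cdot \frac{1}{3875869} \cdot 1958 = 56540140117242297616 - \frac{74404}{3875869} = \frac{219142176336075786818553900}{3875869}$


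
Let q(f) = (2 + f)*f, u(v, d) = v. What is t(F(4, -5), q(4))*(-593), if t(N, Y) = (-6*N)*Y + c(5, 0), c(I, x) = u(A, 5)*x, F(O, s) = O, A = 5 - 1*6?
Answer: 341568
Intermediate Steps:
A = -1 (A = 5 - 6 = -1)
q(f) = f*(2 + f)
c(I, x) = -x
t(N, Y) = -6*N*Y (t(N, Y) = (-6*N)*Y - 1*0 = -6*N*Y + 0 = -6*N*Y)
t(F(4, -5), q(4))*(-593) = -6*4*4*(2 + 4)*(-593) = -6*4*4*6*(-593) = -6*4*24*(-593) = -576*(-593) = 341568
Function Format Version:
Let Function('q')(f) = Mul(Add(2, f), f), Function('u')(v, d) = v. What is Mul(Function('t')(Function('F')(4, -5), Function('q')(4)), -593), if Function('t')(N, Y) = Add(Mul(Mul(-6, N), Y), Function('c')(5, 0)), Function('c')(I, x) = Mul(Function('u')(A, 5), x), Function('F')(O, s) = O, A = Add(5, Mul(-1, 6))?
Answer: 341568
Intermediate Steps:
A = -1 (A = Add(5, -6) = -1)
Function('q')(f) = Mul(f, Add(2, f))
Function('c')(I, x) = Mul(-1, x)
Function('t')(N, Y) = Mul(-6, N, Y) (Function('t')(N, Y) = Add(Mul(Mul(-6, N), Y), Mul(-1, 0)) = Add(Mul(-6, N, Y), 0) = Mul(-6, N, Y))
Mul(Function('t')(Function('F')(4, -5), Function('q')(4)), -593) = Mul(Mul(-6, 4, Mul(4, Add(2, 4))), -593) = Mul(Mul(-6, 4, Mul(4, 6)), -593) = Mul(Mul(-6, 4, 24), -593) = Mul(-576, -593) = 341568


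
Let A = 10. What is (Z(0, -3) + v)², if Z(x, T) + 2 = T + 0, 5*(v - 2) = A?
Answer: 1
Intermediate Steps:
v = 4 (v = 2 + (⅕)*10 = 2 + 2 = 4)
Z(x, T) = -2 + T (Z(x, T) = -2 + (T + 0) = -2 + T)
(Z(0, -3) + v)² = ((-2 - 3) + 4)² = (-5 + 4)² = (-1)² = 1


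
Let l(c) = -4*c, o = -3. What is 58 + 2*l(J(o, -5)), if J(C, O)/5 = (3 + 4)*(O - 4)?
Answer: 2578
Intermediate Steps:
J(C, O) = -140 + 35*O (J(C, O) = 5*((3 + 4)*(O - 4)) = 5*(7*(-4 + O)) = 5*(-28 + 7*O) = -140 + 35*O)
58 + 2*l(J(o, -5)) = 58 + 2*(-4*(-140 + 35*(-5))) = 58 + 2*(-4*(-140 - 175)) = 58 + 2*(-4*(-315)) = 58 + 2*1260 = 58 + 2520 = 2578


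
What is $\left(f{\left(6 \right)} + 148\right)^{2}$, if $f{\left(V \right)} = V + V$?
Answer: $25600$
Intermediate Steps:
$f{\left(V \right)} = 2 V$
$\left(f{\left(6 \right)} + 148\right)^{2} = \left(2 \cdot 6 + 148\right)^{2} = \left(12 + 148\right)^{2} = 160^{2} = 25600$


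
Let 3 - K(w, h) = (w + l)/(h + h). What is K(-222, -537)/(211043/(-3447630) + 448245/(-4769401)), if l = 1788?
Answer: -1874516816537820/65256536746021 ≈ -28.725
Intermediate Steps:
K(w, h) = 3 - (1788 + w)/(2*h) (K(w, h) = 3 - (w + 1788)/(h + h) = 3 - (1788 + w)/(2*h))
K(-222, -537)/(211043/(-3447630) + 448245/(-4769401)) = ((½)*(-1788 - 1*(-222) + 6*(-537))/(-537))/(211043/(-3447630) + 448245/(-4769401)) = ((½)*(-1/537)*(-1788 + 222 - 3222))/(211043*(-1/3447630) + 448245*(-1/4769401)) = ((½)*(-1/537)*(-4788))/(-211043/3447630 - 64035/681343) = 798/(179*(-364561657799/2349018567090)) = (798/179)*(-2349018567090/364561657799) = -1874516816537820/65256536746021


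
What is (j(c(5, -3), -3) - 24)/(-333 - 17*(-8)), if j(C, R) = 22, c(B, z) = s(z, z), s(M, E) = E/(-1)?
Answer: 2/197 ≈ 0.010152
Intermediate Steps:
s(M, E) = -E (s(M, E) = E*(-1) = -E)
c(B, z) = -z
(j(c(5, -3), -3) - 24)/(-333 - 17*(-8)) = (22 - 24)/(-333 - 17*(-8)) = -2/(-333 + 136) = -2/(-197) = -2*(-1/197) = 2/197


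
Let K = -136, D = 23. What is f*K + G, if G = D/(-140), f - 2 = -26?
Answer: 456937/140 ≈ 3263.8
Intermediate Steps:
f = -24 (f = 2 - 26 = -24)
G = -23/140 (G = 23/(-140) = 23*(-1/140) = -23/140 ≈ -0.16429)
f*K + G = -24*(-136) - 23/140 = 3264 - 23/140 = 456937/140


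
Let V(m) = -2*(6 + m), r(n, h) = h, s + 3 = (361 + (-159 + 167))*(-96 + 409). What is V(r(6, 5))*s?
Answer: -2540868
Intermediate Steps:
s = 115494 (s = -3 + (361 + (-159 + 167))*(-96 + 409) = -3 + (361 + 8)*313 = -3 + 369*313 = -3 + 115497 = 115494)
V(m) = -12 - 2*m
V(r(6, 5))*s = (-12 - 2*5)*115494 = (-12 - 10)*115494 = -22*115494 = -2540868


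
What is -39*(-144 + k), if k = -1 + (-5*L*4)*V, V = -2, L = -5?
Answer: 13455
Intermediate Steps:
k = -201 (k = -1 + (-5*(-5)*4)*(-2) = -1 + (25*4)*(-2) = -1 + 100*(-2) = -1 - 200 = -201)
-39*(-144 + k) = -39*(-144 - 201) = -39*(-345) = 13455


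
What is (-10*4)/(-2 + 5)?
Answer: -40/3 ≈ -13.333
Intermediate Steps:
(-10*4)/(-2 + 5) = -40/3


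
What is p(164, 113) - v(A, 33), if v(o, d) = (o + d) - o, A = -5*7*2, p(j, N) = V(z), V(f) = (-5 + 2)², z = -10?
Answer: -24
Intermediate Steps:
V(f) = 9 (V(f) = (-3)² = 9)
p(j, N) = 9
A = -70 (A = -35*2 = -70)
v(o, d) = d (v(o, d) = (d + o) - o = d)
p(164, 113) - v(A, 33) = 9 - 1*33 = 9 - 33 = -24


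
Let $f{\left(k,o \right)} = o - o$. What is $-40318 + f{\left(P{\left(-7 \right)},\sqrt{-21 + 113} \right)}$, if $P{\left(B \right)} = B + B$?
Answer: $-40318$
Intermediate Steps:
$P{\left(B \right)} = 2 B$
$f{\left(k,o \right)} = 0$
$-40318 + f{\left(P{\left(-7 \right)},\sqrt{-21 + 113} \right)} = -40318 + 0 = -40318$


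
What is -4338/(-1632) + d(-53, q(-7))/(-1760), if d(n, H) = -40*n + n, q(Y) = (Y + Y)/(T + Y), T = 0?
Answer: 44391/29920 ≈ 1.4837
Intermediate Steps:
q(Y) = 2 (q(Y) = (Y + Y)/(0 + Y) = (2*Y)/Y = 2)
d(n, H) = -39*n
-4338/(-1632) + d(-53, q(-7))/(-1760) = -4338/(-1632) - 39*(-53)/(-1760) = -4338*(-1/1632) + 2067*(-1/1760) = 723/272 - 2067/1760 = 44391/29920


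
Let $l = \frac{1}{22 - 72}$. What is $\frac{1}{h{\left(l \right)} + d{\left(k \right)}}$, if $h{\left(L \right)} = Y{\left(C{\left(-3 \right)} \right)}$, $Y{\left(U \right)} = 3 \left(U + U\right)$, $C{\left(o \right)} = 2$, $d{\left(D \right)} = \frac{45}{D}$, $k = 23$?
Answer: $\frac{23}{321} \approx 0.071651$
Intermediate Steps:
$l = - \frac{1}{50}$ ($l = \frac{1}{-50} = - \frac{1}{50} \approx -0.02$)
$Y{\left(U \right)} = 6 U$ ($Y{\left(U \right)} = 3 \cdot 2 U = 6 U$)
$h{\left(L \right)} = 12$ ($h{\left(L \right)} = 6 \cdot 2 = 12$)
$\frac{1}{h{\left(l \right)} + d{\left(k \right)}} = \frac{1}{12 + \frac{45}{23}} = \frac{1}{\frac{321}{23}} = \frac{23}{321}$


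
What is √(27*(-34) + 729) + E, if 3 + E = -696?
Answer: -699 + 3*I*√21 ≈ -699.0 + 13.748*I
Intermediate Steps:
E = -699 (E = -3 - 696 = -699)
√(27*(-34) + 729) + E = √(27*(-34) + 729) - 699 = √(-918 + 729) - 699 = √(-189) - 699 = 3*I*√21 - 699 = -699 + 3*I*√21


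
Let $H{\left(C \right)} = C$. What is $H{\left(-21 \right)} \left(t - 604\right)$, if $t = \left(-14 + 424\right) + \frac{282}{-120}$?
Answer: $\frac{82467}{20} \approx 4123.4$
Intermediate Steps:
$t = \frac{8153}{20}$ ($t = 410 + 282 \left(- \frac{1}{120}\right) = 410 - \frac{47}{20} = \frac{8153}{20} \approx 407.65$)
$H{\left(-21 \right)} \left(t - 604\right) = - 21 \left(\frac{8153}{20} - 604\right) = \left(-21\right) \left(- \frac{3927}{20}\right) = \frac{82467}{20}$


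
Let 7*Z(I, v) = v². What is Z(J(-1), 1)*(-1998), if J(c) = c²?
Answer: -1998/7 ≈ -285.43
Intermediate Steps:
Z(I, v) = v²/7
Z(J(-1), 1)*(-1998) = ((⅐)*1²)*(-1998) = ((⅐)*1)*(-1998) = (⅐)*(-1998) = -1998/7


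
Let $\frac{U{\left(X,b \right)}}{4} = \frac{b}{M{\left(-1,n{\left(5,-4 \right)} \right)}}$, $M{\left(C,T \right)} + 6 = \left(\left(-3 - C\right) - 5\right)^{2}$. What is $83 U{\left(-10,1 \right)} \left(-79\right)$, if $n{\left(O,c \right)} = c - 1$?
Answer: $- \frac{26228}{43} \approx -609.95$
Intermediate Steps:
$n{\left(O,c \right)} = -1 + c$
$M{\left(C,T \right)} = -6 + \left(-8 - C\right)^{2}$ ($M{\left(C,T \right)} = -6 + \left(\left(-3 - C\right) - 5\right)^{2} = -6 + \left(-8 - C\right)^{2}$)
$U{\left(X,b \right)} = \frac{4 b}{43}$ ($U{\left(X,b \right)} = 4 \frac{b}{-6 + \left(8 - 1\right)^{2}} = 4 \frac{b}{-6 + 7^{2}} = 4 \frac{b}{-6 + 49} = 4 \frac{b}{43} = \frac{4 b}{43}$)
$83 U{\left(-10,1 \right)} \left(-79\right) = 83 \cdot \frac{4}{43} \cdot 1 \left(-79\right) = 83 \cdot \frac{4}{43} \left(-79\right) = \frac{332}{43} \left(-79\right) = - \frac{26228}{43}$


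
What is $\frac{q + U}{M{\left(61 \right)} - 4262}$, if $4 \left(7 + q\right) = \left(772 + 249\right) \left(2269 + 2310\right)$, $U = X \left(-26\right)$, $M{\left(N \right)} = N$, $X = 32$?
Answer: $- \frac{4671803}{16804} \approx -278.02$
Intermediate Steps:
$U = -832$ ($U = 32 \left(-26\right) = -832$)
$q = \frac{4675131}{4}$ ($q = -7 + \frac{\left(772 + 249\right) \left(2269 + 2310\right)}{4} = -7 + \frac{1021 \cdot 4579}{4} = -7 + \frac{1}{4} \cdot 4675159 = -7 + \frac{4675159}{4} = \frac{4675131}{4} \approx 1.1688 \cdot 10^{6}$)
$\frac{q + U}{M{\left(61 \right)} - 4262} = \frac{\frac{4675131}{4} - 832}{61 - 4262} = \frac{4671803}{4 \left(-4201\right)} = \frac{4671803}{4} \left(- \frac{1}{4201}\right) = - \frac{4671803}{16804}$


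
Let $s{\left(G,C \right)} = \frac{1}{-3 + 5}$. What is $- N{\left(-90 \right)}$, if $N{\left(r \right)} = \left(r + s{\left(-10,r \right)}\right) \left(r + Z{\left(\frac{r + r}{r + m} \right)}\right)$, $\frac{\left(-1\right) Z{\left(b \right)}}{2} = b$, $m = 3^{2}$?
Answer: $- \frac{76075}{9} \approx -8452.8$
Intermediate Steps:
$m = 9$
$s{\left(G,C \right)} = \frac{1}{2}$
$Z{\left(b \right)} = - 2 b$
$N{\left(r \right)} = \left(\frac{1}{2} + r\right) \left(r - \frac{4 r}{9 + r}\right)$ ($N{\left(r \right)} = \left(r + \frac{1}{2}\right) \left(r - 2 \frac{r + r}{r + 9}\right) = \left(\frac{1}{2} + r\right) \left(r - 2 \frac{2 r}{9 + r}\right) = \left(\frac{1}{2} + r\right) \left(r - \frac{4 r}{9 + r}\right)$)
$- N{\left(-90 \right)} = - \frac{\left(-90\right) \left(5 + 2 \left(-90\right)^{2} + 11 \left(-90\right)\right)}{2 \left(9 - 90\right)} = - \frac{\left(-90\right) \left(5 + 2 \cdot 8100 - 990\right)}{2 \left(-81\right)} = - \frac{\left(-90\right) \left(-1\right) \left(5 + 16200 - 990\right)}{2 \cdot 81} = - \frac{\left(-90\right) \left(-1\right) 15215}{2 \cdot 81} = \left(-1\right) \frac{76075}{9} = - \frac{76075}{9}$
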